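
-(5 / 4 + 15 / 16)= -35 / 16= -2.19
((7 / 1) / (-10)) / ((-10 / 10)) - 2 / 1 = -13 / 10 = -1.30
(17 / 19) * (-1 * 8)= -136 / 19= -7.16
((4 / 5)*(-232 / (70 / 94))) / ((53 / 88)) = -3838208 / 9275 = -413.82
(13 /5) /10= 0.26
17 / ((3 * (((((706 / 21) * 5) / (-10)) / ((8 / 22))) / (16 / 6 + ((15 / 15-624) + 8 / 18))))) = 2655604 / 34947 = 75.99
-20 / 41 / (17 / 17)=-20 / 41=-0.49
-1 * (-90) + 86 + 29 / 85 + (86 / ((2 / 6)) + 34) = 39809 / 85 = 468.34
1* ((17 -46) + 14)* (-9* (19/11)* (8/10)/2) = 1026/11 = 93.27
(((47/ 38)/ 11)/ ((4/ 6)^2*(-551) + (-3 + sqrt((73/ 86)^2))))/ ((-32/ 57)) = 54567/ 67305568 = 0.00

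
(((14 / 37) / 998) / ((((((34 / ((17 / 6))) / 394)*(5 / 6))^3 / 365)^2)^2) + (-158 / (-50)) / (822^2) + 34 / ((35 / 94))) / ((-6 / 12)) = -188344041679852585914826200.00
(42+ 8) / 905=10 / 181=0.06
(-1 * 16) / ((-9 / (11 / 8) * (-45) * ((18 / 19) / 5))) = -209 / 729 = -0.29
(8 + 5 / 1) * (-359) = -4667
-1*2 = -2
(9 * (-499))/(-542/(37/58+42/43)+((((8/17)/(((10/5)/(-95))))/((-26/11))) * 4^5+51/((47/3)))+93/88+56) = -16530937672392/34632232775749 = -0.48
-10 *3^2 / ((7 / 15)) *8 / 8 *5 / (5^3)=-54 / 7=-7.71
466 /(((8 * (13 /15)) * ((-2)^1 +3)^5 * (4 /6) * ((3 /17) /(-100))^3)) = -715455625000 /39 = -18345016025.64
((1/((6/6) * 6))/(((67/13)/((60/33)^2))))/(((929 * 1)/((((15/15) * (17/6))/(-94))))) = -11050/3185783469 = -0.00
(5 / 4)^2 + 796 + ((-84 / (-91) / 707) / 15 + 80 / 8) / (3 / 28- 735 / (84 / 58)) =797.54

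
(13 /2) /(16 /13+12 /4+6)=169 /266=0.64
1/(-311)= -1/311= -0.00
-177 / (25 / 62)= -10974 / 25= -438.96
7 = 7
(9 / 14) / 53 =9 / 742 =0.01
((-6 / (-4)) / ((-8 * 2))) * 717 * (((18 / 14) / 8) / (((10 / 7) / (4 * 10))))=-302.48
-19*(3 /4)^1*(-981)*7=391419 /4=97854.75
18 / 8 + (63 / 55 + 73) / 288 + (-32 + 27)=-19741 / 7920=-2.49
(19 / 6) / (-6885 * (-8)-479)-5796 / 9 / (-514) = 105494015 / 84194742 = 1.25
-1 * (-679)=679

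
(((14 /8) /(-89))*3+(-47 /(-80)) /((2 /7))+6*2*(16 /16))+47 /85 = 3522313 /242080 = 14.55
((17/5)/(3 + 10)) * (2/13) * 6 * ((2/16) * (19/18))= 323/10140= 0.03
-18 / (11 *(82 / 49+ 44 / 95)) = -41895 / 54703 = -0.77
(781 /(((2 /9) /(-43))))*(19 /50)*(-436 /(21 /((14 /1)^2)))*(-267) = -62395048568.16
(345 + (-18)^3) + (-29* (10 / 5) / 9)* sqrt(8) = -5487-116* sqrt(2) / 9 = -5505.23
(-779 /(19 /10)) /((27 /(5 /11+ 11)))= -5740 /33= -173.94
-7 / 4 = -1.75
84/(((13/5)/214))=89880/13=6913.85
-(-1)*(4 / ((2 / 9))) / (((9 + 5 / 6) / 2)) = 216 / 59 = 3.66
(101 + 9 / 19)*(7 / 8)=1687 / 19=88.79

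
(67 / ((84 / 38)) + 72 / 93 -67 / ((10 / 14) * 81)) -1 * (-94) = 21782419 / 175770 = 123.93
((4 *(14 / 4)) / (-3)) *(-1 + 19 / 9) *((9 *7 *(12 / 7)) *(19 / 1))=-10640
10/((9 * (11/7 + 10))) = 0.10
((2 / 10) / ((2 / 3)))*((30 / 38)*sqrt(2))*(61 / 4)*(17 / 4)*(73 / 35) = 681309*sqrt(2) / 21280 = 45.28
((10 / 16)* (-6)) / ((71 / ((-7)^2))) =-735 / 284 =-2.59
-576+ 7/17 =-575.59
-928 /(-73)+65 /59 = 59497 /4307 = 13.81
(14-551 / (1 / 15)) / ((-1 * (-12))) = -8251 / 12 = -687.58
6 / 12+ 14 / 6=2.83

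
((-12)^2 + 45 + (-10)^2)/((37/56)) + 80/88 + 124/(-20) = 879353/2035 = 432.11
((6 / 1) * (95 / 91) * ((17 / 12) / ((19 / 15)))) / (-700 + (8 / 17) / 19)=-0.01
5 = 5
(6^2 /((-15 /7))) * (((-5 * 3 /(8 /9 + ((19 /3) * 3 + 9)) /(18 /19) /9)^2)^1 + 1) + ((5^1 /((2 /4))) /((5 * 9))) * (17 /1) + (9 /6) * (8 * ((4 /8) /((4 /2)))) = -245417 /24336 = -10.08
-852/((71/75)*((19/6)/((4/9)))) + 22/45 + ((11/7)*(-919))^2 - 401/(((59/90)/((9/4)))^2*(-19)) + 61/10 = 1216671576661591/583345980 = 2085677.49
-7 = -7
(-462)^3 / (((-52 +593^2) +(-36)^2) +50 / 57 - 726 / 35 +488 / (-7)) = -196729200360 / 703842823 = -279.51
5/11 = 0.45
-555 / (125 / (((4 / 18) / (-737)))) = 0.00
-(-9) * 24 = 216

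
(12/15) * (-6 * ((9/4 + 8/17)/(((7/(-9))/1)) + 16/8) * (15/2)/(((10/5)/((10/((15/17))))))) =2139/7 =305.57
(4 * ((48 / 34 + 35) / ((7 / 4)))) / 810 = 4952 / 48195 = 0.10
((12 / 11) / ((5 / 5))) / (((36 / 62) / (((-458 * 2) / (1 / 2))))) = -113584 / 33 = -3441.94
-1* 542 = -542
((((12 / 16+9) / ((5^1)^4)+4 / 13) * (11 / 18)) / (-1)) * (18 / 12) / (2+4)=-115577 / 2340000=-0.05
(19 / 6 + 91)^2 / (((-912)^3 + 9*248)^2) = 319225 / 20714238625122130176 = 0.00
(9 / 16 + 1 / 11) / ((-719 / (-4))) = 115 / 31636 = 0.00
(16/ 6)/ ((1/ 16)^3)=32768/ 3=10922.67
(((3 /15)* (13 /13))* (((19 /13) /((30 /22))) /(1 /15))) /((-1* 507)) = -209 /32955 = -0.01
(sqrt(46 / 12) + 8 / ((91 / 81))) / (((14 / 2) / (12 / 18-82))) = -52704 / 637-122* sqrt(138) / 63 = -105.49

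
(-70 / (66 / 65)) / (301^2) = -325 / 427119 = -0.00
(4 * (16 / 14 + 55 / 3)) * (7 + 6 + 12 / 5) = 17996 / 15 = 1199.73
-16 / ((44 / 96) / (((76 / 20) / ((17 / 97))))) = -707712 / 935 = -756.91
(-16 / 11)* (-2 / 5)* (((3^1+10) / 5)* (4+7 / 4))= 2392 / 275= 8.70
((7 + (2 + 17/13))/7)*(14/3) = 268/39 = 6.87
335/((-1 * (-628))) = 335/628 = 0.53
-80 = -80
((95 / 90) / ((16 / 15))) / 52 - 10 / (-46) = 27145 / 114816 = 0.24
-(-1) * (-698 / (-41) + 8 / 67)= 17.14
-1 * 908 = -908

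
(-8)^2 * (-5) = -320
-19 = -19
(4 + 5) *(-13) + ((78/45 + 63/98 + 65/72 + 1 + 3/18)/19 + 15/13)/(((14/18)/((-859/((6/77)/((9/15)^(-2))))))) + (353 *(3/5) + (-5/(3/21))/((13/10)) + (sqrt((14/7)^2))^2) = -203791933343/3734640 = -54568.03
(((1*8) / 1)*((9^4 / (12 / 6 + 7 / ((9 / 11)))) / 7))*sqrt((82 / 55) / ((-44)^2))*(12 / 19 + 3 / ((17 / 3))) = 1771470*sqrt(4510) / 5198039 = 22.89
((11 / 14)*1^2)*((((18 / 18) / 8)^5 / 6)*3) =11 / 917504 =0.00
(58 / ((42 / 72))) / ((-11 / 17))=-11832 / 77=-153.66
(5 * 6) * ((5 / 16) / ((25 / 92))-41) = -1195.50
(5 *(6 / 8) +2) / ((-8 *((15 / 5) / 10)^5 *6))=-71875 / 1458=-49.30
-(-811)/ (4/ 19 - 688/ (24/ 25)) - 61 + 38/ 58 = -61.48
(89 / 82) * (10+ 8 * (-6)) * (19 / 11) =-32129 / 451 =-71.24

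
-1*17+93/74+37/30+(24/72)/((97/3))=-780586/53835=-14.50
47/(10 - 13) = -47/3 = -15.67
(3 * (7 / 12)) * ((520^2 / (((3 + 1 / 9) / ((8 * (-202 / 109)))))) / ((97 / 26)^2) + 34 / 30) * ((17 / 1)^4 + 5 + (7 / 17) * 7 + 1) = -1179703166847799574 / 87174385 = -13532681266.95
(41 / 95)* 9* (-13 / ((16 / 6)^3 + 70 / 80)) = -1036152 / 407075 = -2.55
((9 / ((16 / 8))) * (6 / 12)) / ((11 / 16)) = 36 / 11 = 3.27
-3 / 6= -1 / 2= -0.50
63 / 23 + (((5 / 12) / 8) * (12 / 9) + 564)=938635 / 1656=566.81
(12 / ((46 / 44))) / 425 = 264 / 9775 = 0.03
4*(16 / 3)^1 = 64 / 3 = 21.33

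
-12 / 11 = -1.09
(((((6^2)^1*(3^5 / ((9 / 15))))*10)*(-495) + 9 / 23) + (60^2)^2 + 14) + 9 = -59210976.61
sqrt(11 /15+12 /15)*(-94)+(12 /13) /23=12 /299 - 94*sqrt(345) /15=-116.36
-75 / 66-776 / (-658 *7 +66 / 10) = -489565 / 505934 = -0.97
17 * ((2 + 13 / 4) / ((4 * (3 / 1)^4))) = 119 / 432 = 0.28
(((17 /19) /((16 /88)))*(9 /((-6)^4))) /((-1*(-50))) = 187 /273600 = 0.00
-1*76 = -76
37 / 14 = 2.64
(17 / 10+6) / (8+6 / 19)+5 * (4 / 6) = 20189 / 4740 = 4.26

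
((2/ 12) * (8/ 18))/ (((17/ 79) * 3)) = 158/ 1377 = 0.11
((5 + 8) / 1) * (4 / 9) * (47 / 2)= 1222 / 9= 135.78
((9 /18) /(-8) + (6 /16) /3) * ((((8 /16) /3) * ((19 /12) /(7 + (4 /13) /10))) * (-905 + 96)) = -999115 /526464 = -1.90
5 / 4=1.25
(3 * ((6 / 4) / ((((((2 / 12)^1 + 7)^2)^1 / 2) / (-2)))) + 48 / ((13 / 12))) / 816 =44025 / 817258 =0.05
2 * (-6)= -12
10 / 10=1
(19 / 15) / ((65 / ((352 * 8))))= 54.88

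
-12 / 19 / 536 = -3 / 2546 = -0.00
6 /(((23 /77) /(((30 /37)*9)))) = 124740 /851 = 146.58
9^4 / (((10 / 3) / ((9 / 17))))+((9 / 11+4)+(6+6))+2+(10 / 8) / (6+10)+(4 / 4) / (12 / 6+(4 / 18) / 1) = 63513427 / 59840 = 1061.39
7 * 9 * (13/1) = 819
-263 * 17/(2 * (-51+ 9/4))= 8942/195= 45.86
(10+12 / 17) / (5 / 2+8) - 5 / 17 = 37 / 51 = 0.73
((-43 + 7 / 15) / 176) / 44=-29 / 5280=-0.01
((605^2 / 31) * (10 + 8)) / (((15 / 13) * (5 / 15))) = 552579.68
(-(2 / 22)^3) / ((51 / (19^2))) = -0.01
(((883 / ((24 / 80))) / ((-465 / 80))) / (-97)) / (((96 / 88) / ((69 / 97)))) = 8935960 / 2625111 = 3.40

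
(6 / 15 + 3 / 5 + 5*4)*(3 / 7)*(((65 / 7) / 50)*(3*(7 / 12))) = 117 / 40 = 2.92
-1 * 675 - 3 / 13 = -8778 / 13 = -675.23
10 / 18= 5 / 9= 0.56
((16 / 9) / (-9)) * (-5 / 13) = 80 / 1053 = 0.08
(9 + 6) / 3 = 5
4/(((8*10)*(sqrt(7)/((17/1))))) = 17*sqrt(7)/140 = 0.32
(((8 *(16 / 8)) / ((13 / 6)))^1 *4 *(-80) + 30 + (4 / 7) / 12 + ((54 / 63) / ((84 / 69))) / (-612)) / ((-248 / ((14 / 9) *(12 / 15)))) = 606345283 / 51793560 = 11.71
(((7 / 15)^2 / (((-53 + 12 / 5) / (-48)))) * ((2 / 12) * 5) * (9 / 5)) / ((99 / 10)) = 784 / 25047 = 0.03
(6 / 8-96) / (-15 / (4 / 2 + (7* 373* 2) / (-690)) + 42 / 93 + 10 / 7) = -52940839 / 2542324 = -20.82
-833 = -833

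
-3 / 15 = -1 / 5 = -0.20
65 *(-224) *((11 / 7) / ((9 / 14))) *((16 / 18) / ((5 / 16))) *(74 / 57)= -606814208 / 4617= -131430.41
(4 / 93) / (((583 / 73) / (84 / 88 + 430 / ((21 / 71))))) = 98126746 / 12524589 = 7.83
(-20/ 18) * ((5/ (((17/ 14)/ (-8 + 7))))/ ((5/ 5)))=700/ 153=4.58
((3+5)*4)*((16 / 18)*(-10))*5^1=-12800 / 9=-1422.22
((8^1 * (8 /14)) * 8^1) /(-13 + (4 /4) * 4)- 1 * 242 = -15502 /63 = -246.06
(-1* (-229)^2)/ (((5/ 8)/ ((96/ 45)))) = -13424896/ 75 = -178998.61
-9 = -9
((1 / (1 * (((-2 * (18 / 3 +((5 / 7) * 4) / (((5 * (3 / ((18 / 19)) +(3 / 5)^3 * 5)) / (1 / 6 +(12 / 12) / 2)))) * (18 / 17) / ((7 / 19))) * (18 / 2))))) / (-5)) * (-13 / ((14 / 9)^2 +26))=-6898073 / 23753233040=-0.00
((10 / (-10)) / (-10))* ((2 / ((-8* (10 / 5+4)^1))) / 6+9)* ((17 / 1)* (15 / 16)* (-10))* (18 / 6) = -429.98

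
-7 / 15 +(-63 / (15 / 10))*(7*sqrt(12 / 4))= -294*sqrt(3)- 7 / 15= -509.69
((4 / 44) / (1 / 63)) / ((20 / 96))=1512 / 55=27.49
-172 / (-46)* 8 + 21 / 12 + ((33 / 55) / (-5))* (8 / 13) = 944517 / 29900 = 31.59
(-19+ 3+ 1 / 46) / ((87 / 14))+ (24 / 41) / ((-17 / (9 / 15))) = -6024799 / 2324495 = -2.59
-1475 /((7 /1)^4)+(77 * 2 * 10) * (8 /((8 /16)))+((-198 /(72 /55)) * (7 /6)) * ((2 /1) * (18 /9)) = 344786755 /14406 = 23933.55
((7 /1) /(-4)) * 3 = -21 /4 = -5.25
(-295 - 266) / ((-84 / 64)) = 2992 / 7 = 427.43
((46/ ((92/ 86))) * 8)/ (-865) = -344/ 865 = -0.40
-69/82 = -0.84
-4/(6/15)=-10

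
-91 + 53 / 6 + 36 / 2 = -64.17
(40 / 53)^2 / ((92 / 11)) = 4400 / 64607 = 0.07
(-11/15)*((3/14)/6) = -11/420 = -0.03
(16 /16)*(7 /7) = 1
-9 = -9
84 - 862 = -778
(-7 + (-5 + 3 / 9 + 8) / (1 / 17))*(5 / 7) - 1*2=33.48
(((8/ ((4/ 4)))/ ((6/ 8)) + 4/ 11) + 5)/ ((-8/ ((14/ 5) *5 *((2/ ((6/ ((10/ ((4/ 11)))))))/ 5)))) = -3703/ 72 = -51.43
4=4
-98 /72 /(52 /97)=-4753 /1872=-2.54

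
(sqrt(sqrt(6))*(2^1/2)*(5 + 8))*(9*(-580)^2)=39358800*6^(1/4)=61599850.97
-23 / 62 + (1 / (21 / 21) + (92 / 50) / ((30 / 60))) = 6679 / 1550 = 4.31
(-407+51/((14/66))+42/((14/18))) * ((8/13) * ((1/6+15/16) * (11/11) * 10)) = -208820/273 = -764.91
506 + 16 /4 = 510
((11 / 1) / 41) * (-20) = -220 / 41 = -5.37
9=9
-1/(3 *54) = -1/162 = -0.01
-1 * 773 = -773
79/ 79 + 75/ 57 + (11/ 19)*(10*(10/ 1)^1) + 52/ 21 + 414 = 190198/ 399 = 476.69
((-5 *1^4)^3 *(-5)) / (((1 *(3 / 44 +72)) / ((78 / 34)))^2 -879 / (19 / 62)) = -3885310000 / 11696059373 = -0.33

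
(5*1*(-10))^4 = 6250000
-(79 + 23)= -102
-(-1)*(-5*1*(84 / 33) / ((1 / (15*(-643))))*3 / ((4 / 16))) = 16203600 / 11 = 1473054.55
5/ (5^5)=1/ 625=0.00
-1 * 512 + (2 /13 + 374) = -1792 /13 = -137.85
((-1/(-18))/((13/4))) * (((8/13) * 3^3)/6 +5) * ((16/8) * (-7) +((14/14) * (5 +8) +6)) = 1010/1521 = 0.66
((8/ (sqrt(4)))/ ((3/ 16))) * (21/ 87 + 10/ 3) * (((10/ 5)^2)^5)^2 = 20870856704/ 261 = 79964968.21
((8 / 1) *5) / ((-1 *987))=-40 / 987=-0.04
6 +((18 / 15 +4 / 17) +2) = 802 / 85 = 9.44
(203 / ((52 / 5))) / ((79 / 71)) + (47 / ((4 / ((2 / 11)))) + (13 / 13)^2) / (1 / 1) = 20.68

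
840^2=705600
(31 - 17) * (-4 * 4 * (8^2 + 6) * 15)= -235200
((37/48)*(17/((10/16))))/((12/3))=629/120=5.24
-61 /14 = -4.36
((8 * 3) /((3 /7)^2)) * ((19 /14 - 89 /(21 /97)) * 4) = -1927408 /9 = -214156.44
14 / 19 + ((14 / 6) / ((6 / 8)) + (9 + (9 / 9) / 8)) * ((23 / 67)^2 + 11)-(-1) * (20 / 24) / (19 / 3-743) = 30937347161 / 226191732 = 136.77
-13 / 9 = -1.44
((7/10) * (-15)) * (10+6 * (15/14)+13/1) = -309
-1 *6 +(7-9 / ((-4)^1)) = 13 / 4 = 3.25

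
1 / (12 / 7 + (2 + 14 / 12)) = 0.20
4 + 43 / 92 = 4.47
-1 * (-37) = 37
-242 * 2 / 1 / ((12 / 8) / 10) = -9680 / 3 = -3226.67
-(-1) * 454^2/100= 51529/25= 2061.16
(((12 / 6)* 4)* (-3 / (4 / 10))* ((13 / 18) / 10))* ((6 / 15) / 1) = -26 / 15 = -1.73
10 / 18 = 0.56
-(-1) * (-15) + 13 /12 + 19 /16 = -611 /48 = -12.73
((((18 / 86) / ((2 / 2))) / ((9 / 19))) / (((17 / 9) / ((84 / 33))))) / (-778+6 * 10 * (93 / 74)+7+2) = -177156 / 206356183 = -0.00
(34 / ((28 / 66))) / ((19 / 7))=29.53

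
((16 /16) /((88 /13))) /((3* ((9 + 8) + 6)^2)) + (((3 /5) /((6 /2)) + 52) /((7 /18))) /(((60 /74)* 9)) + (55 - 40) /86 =18.57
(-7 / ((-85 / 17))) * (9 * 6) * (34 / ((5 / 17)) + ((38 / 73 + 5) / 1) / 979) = 15615157698 / 1786675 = 8739.79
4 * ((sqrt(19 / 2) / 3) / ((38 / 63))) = 21 * sqrt(38) / 19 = 6.81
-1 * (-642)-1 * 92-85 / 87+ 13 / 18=286967 / 522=549.75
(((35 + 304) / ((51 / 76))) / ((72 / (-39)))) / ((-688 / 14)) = 195377 / 35088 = 5.57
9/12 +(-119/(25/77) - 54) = -41977/100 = -419.77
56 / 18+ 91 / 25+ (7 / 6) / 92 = 280021 / 41400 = 6.76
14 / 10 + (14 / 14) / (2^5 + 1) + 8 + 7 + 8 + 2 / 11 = 4061 / 165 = 24.61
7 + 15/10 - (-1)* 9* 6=125/2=62.50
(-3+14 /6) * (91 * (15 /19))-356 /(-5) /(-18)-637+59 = -538522 /855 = -629.85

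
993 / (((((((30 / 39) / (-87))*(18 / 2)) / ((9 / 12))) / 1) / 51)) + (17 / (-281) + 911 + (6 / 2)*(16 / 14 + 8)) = -37480941637 / 78680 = -476371.91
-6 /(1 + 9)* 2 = -6 /5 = -1.20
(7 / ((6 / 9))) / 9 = 7 / 6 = 1.17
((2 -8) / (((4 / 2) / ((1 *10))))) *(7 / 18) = -35 / 3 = -11.67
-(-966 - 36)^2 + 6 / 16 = -8032029 / 8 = -1004003.62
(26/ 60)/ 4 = 13/ 120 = 0.11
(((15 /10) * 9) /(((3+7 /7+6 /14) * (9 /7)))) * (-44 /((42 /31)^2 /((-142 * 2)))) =48422 /3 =16140.67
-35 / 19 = -1.84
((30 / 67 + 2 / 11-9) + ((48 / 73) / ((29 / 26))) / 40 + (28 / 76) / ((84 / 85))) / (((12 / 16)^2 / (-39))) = 738339174508 / 1333995795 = 553.48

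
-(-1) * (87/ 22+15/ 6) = 71/ 11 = 6.45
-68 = -68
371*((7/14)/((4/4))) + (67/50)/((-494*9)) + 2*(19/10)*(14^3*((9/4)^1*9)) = 46980059423/222300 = 211336.30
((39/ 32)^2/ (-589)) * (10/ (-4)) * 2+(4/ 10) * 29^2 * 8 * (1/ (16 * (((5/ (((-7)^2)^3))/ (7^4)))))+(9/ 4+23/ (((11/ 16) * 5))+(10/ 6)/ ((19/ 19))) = 4728306140178786637/ 497587200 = 9502467386.98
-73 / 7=-10.43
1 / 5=0.20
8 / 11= 0.73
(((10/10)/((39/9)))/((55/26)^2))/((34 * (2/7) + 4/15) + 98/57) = 31122/7060955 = 0.00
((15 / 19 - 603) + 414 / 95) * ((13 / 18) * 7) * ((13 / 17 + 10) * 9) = -472911894 / 1615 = -292824.70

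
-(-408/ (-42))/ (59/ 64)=-4352/ 413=-10.54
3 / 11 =0.27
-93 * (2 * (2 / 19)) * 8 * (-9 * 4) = 107136 / 19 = 5638.74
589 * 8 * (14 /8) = 8246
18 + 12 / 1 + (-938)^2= 879874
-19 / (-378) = 19 / 378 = 0.05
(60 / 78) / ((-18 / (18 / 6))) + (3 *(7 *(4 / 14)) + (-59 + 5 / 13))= -2057 / 39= -52.74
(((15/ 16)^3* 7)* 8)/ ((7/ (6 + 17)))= 77625/ 512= 151.61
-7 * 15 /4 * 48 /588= -15 /7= -2.14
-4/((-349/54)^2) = -11664/121801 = -0.10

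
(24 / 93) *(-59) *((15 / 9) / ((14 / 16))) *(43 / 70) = -17.82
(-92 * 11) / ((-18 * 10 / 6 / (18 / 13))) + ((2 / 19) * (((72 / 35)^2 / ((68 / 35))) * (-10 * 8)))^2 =127315640316 / 332287865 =383.15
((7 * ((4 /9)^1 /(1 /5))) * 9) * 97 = 13580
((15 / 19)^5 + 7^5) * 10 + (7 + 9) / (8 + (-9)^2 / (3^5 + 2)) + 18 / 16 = 168076.11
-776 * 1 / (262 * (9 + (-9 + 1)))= -388 / 131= -2.96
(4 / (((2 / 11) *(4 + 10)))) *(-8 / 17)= -88 / 119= -0.74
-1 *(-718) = 718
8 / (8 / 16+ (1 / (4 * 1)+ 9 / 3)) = 32 / 15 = 2.13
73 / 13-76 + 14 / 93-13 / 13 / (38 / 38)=-86122 / 1209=-71.23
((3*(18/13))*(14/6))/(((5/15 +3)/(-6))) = -1134/65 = -17.45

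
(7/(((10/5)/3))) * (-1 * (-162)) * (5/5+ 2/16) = 15309/8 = 1913.62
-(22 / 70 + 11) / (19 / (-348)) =137808 / 665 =207.23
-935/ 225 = -187/ 45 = -4.16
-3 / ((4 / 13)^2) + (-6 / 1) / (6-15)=-1489 / 48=-31.02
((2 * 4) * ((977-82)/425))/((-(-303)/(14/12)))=0.06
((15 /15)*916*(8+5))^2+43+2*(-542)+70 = 141799493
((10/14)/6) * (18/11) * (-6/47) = -0.02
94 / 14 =47 / 7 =6.71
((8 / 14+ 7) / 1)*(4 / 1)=30.29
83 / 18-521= -9295 / 18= -516.39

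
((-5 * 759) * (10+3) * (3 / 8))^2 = 21905480025 / 64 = 342273125.39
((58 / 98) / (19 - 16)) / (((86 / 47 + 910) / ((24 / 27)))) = 1363 / 7087311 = 0.00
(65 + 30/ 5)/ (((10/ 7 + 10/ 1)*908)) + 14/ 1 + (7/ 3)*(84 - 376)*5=-739328429/ 217920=-3392.66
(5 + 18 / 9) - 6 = 1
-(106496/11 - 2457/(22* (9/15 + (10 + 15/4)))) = -4362826/451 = -9673.67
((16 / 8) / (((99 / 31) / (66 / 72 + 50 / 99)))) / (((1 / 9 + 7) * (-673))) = -17453 / 93810816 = -0.00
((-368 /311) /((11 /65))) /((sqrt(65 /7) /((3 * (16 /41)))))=-17664 * sqrt(455) /140261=-2.69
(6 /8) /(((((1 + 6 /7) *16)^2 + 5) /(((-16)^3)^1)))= -3.46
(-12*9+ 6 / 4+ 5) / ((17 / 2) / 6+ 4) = -1218 / 65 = -18.74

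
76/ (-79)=-76/ 79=-0.96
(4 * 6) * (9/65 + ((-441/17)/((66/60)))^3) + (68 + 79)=-133731254207487/425048195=-314626.10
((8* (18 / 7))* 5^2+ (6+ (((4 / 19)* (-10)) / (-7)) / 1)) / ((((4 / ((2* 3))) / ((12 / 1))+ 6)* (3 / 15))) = 6231420 / 14497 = 429.84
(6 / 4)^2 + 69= 285 / 4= 71.25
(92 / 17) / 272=23 / 1156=0.02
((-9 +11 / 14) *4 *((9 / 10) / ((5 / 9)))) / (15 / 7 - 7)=1863 / 170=10.96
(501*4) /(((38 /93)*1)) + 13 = 93433 /19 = 4917.53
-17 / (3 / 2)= -34 / 3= -11.33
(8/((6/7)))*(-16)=-448/3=-149.33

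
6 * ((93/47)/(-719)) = -558/33793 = -0.02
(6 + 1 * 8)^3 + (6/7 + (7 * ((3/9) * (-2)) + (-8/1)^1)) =57376/21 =2732.19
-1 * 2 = -2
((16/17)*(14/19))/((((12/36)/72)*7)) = 6912/323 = 21.40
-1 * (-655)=655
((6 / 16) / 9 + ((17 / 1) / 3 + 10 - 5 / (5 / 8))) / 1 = 185 / 24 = 7.71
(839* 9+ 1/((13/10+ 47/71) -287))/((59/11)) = 1407.81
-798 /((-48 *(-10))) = -133 /80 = -1.66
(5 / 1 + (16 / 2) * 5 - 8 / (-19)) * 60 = 51780 / 19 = 2725.26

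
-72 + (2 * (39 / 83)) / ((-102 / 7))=-101683 / 1411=-72.06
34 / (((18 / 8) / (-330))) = -14960 / 3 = -4986.67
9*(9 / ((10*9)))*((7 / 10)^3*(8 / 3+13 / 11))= 130683 / 110000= 1.19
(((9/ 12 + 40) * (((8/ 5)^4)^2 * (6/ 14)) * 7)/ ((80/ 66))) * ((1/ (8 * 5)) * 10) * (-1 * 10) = -4230217728/ 390625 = -10829.36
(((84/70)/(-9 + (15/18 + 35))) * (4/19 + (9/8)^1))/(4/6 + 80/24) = 261/17480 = 0.01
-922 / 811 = -1.14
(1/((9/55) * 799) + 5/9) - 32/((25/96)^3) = -22613898798/12484375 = -1811.38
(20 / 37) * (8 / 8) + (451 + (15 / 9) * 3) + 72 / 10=85792 / 185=463.74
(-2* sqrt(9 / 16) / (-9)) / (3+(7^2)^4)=1 / 34588824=0.00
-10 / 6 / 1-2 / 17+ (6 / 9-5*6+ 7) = -410 / 17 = -24.12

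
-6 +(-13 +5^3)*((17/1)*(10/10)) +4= 1902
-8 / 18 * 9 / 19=-4 / 19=-0.21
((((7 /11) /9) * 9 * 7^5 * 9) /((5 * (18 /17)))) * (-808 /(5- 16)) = 1335559.23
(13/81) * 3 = 13/27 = 0.48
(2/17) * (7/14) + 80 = 80.06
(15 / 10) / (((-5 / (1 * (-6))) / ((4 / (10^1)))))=18 / 25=0.72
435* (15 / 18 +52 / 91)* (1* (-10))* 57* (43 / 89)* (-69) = 7234065225 / 623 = 11611661.68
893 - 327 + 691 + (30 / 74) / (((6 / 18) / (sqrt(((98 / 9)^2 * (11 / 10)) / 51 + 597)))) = sqrt(3157883535) / 1887 + 1257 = 1286.78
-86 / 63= -1.37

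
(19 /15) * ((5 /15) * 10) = 38 /9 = 4.22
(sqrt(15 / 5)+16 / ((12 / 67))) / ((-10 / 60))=-536 - 6 * sqrt(3)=-546.39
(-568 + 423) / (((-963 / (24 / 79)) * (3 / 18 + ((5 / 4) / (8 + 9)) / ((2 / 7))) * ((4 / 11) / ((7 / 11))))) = 276080 / 1462369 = 0.19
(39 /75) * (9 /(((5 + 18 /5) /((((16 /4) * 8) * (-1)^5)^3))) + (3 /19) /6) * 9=-160486.87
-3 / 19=-0.16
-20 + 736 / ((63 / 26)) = 17876 / 63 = 283.75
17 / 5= 3.40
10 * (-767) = -7670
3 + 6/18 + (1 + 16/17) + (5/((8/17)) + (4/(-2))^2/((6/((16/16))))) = 2253/136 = 16.57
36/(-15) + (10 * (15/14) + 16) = 851/35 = 24.31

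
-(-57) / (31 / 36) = 2052 / 31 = 66.19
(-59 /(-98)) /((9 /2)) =59 /441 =0.13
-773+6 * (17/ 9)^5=-12375245/ 19683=-628.73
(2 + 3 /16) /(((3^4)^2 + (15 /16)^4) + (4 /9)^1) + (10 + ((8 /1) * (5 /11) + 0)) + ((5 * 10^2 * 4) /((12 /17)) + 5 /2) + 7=729703836808231 /255456500178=2856.47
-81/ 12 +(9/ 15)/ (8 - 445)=-59007/ 8740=-6.75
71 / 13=5.46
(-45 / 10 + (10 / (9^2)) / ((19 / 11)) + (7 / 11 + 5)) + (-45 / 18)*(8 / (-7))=963425 / 237006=4.06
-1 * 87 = -87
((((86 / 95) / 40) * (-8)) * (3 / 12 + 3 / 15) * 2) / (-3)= 129 / 2375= 0.05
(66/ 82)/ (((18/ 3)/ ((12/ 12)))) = 11/ 82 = 0.13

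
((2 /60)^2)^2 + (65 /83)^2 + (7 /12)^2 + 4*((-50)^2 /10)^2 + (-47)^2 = 703677119923757 /2790045000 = 252209.95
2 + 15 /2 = 19 /2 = 9.50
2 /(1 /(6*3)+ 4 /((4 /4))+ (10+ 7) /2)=18 /113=0.16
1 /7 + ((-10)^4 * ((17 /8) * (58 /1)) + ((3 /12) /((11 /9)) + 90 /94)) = 17841688889 /14476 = 1232501.30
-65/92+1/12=-0.62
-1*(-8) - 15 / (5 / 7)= -13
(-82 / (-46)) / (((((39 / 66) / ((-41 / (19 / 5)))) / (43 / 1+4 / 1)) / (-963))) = 8369211510 / 5681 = 1473193.37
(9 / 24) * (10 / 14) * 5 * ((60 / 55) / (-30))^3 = -3 / 46585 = -0.00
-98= -98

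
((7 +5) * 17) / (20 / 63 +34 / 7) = 6426 / 163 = 39.42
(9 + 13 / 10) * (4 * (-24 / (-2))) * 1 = 2472 / 5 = 494.40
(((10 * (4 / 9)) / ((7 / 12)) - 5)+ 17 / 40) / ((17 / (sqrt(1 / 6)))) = 2557 * sqrt(6) / 85680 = 0.07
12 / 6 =2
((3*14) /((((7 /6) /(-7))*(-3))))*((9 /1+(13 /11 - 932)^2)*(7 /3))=20548289160 /121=169820571.57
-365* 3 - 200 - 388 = -1683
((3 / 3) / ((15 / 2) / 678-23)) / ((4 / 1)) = -0.01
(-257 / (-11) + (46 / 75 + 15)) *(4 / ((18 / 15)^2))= 32156 / 297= 108.27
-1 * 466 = -466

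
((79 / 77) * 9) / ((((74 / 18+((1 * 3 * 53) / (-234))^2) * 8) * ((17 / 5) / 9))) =48664395 / 72835378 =0.67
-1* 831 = -831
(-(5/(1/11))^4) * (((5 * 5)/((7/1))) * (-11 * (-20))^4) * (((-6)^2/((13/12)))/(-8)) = 28938448935000000000/91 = 318004933351648351.65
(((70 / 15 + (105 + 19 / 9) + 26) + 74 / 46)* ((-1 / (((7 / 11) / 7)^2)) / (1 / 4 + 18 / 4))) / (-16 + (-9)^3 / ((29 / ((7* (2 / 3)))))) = 202490354 / 7602489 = 26.63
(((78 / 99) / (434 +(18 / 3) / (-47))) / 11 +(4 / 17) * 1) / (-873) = -14814979 / 54928737468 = -0.00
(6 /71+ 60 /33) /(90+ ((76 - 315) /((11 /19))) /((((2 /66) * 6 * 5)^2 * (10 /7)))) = -1486000 /202792117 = -0.01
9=9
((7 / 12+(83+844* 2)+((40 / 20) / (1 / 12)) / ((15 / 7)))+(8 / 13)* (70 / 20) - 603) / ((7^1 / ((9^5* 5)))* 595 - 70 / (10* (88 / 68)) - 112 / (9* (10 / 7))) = -199605716343 / 2382239314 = -83.79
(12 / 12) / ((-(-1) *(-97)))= -1 / 97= -0.01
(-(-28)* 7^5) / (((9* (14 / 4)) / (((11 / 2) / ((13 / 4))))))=25282.32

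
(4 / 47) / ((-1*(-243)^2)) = -4 / 2775303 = -0.00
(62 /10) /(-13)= -31 /65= -0.48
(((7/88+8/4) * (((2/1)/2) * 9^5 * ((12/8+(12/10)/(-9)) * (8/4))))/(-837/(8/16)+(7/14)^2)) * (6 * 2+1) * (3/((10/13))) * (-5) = 5759580411/113300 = 50834.78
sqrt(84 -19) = sqrt(65) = 8.06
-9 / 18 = -1 / 2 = -0.50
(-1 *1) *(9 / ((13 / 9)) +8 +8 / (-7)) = -1191 / 91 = -13.09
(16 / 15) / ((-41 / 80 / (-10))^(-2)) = 1681 / 600000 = 0.00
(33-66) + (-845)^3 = -603351158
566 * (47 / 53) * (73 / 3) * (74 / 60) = 35926001 / 2385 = 15063.31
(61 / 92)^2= 3721 / 8464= 0.44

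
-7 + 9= 2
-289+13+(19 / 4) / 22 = -24269 / 88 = -275.78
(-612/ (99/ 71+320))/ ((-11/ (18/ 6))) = 130356/ 251009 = 0.52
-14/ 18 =-7/ 9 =-0.78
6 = 6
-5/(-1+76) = -1/15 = -0.07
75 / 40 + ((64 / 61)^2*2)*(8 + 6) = 973319 / 29768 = 32.70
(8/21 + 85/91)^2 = 128881/74529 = 1.73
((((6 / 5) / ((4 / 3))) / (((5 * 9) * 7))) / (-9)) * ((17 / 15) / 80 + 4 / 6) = -817 / 3780000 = -0.00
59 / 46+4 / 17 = 1187 / 782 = 1.52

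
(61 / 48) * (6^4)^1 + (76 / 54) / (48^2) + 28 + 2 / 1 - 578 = 34183315 / 31104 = 1099.00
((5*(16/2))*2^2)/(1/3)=480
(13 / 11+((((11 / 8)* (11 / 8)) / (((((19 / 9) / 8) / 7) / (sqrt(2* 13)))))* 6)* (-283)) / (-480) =-13 / 5280+2157309* sqrt(26) / 12160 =904.62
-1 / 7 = -0.14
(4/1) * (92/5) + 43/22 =8311/110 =75.55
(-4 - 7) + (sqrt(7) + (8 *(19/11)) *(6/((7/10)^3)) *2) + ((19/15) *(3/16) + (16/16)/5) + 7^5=17282.52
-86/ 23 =-3.74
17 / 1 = 17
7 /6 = 1.17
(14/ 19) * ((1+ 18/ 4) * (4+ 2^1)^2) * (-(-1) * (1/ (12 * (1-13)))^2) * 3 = 77/ 3648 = 0.02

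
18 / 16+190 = 1529 / 8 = 191.12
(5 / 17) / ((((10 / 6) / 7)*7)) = 3 / 17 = 0.18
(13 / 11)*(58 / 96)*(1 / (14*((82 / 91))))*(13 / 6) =63713 / 519552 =0.12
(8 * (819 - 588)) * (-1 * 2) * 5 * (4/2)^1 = -36960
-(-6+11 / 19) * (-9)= -927 / 19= -48.79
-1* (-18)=18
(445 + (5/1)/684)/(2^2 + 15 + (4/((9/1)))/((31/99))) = 9435935/432972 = 21.79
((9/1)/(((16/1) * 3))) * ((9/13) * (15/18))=45/416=0.11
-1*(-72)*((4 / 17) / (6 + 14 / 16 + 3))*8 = 13.72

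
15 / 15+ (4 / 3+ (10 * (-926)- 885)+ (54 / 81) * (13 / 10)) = -50709 / 5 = -10141.80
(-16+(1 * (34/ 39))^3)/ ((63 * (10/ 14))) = -181960/ 533871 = -0.34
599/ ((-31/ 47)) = -28153/ 31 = -908.16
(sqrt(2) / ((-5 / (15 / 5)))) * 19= -57 * sqrt(2) / 5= -16.12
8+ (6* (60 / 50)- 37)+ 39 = 86 / 5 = 17.20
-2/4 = -1/2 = -0.50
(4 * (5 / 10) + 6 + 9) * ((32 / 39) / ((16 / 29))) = 986 / 39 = 25.28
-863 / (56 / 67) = -57821 / 56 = -1032.52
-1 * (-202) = 202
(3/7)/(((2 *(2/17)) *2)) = 51/56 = 0.91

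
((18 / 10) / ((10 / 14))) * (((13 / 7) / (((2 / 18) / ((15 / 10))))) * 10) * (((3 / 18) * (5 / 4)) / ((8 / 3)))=3159 / 64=49.36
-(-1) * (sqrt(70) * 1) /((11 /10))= 10 * sqrt(70) /11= 7.61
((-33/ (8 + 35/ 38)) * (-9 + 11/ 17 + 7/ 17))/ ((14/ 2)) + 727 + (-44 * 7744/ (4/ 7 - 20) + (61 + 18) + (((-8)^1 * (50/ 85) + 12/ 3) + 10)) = 14520682/ 791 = 18357.37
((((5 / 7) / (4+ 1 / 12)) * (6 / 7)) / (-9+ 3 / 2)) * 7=-0.14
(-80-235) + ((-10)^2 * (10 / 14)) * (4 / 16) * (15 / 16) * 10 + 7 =-140.59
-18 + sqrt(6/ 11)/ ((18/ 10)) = -18 + 5 * sqrt(66)/ 99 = -17.59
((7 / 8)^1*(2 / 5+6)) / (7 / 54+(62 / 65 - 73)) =-2808 / 36061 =-0.08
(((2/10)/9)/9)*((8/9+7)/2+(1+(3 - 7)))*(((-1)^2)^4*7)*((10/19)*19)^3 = 11900/729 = 16.32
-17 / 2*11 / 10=-187 / 20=-9.35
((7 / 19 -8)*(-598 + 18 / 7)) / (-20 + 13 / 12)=-7252320 / 30191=-240.21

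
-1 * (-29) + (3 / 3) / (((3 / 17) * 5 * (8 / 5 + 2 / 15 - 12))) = 4449 / 154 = 28.89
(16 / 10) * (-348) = -2784 / 5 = -556.80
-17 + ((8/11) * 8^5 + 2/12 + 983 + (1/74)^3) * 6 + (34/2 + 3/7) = 2322805562279/15601124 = 148887.06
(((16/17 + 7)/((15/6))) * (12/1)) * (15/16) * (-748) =-26730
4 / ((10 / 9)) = 18 / 5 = 3.60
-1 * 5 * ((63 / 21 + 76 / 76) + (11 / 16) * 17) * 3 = -3765 / 16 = -235.31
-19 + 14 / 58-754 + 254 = -15044 / 29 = -518.76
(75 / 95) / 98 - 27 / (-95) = 2721 / 9310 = 0.29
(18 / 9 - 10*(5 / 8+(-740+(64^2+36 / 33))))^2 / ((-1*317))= -3556124.00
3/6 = 1/2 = 0.50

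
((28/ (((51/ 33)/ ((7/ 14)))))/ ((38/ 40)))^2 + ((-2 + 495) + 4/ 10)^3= 1566436599886227/ 13041125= 120115143.43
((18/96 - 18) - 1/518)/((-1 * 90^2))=0.00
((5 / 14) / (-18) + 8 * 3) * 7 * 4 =6043 / 9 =671.44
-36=-36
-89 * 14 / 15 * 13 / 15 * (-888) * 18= 28767648 / 25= 1150705.92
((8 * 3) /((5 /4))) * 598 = 57408 /5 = 11481.60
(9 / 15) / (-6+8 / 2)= -3 / 10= -0.30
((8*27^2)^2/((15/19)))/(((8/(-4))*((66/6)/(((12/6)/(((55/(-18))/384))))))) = 1488919117824/3025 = 492204667.05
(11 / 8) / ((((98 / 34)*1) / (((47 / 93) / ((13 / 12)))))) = 8789 / 39494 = 0.22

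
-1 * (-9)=9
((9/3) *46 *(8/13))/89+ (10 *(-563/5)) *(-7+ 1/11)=99023576/12727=7780.59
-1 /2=-0.50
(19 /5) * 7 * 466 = 61978 /5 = 12395.60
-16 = -16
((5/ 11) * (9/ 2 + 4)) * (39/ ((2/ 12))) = 9945/ 11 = 904.09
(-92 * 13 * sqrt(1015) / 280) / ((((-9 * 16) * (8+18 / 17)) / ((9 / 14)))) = 5083 * sqrt(1015) / 2414720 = 0.07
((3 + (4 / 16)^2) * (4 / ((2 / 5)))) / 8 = 245 / 64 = 3.83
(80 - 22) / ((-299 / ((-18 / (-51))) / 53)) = -18444 / 5083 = -3.63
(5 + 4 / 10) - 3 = 12 / 5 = 2.40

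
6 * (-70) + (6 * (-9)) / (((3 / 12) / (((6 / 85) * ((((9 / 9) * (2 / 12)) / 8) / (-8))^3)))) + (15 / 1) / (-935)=-51473940447 / 122552320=-420.02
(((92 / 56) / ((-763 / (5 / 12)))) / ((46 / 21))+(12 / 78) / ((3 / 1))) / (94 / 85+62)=2058785 / 2553864768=0.00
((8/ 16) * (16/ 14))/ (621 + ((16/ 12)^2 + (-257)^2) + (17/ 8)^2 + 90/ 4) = 2304/ 268929535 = 0.00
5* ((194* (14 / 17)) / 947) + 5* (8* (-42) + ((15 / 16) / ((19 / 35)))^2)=-2476071265465 / 1487805184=-1664.24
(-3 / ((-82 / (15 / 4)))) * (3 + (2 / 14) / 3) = 120 / 287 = 0.42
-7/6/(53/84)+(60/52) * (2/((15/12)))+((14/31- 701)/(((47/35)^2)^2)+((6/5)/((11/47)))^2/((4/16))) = -34770286647580691/315280947098975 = -110.28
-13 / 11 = -1.18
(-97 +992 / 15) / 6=-463 / 90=-5.14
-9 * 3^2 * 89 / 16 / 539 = -0.84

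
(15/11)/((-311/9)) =-135/3421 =-0.04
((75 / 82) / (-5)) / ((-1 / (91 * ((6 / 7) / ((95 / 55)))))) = 6435 / 779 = 8.26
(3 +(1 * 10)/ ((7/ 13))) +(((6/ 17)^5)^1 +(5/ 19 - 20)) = 347479316/ 188840981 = 1.84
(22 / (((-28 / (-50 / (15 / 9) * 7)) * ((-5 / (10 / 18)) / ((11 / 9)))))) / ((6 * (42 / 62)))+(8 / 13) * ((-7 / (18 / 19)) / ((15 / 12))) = -2023459 / 221130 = -9.15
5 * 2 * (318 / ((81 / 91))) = 96460 / 27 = 3572.59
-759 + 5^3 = -634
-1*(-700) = 700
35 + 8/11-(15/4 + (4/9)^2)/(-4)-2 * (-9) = 780005/14256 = 54.71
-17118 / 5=-3423.60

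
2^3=8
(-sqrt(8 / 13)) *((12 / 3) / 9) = -8 *sqrt(26) / 117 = -0.35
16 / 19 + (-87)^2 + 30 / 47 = 6760439 / 893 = 7570.48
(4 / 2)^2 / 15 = 4 / 15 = 0.27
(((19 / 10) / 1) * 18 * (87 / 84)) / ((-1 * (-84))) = 1653 / 3920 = 0.42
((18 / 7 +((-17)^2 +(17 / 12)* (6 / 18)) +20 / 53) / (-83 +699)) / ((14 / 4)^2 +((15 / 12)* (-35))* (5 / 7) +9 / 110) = -19527875 / 778227408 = -0.03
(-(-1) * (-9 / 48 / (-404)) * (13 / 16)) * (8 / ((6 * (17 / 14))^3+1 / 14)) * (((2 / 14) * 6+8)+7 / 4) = 567567 / 6860915456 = 0.00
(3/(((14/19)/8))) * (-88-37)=-28500/7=-4071.43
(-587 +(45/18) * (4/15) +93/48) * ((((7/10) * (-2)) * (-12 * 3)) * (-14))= 4123497/10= 412349.70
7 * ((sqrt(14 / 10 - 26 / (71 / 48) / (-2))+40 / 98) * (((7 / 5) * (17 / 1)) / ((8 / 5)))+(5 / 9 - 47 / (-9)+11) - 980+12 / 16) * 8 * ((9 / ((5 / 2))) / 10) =-482026 / 25+7497 * sqrt(1284035) / 8875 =-18323.83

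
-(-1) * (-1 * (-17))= 17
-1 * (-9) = 9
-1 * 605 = -605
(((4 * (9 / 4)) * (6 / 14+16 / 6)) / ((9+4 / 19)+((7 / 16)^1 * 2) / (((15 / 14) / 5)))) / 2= 22230 / 21217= 1.05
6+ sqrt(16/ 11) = 4*sqrt(11)/ 11+ 6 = 7.21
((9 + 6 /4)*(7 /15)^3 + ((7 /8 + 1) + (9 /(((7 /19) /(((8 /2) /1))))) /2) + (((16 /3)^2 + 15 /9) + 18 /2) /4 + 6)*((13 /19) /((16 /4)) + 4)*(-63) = -1349580901 /76000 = -17757.64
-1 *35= -35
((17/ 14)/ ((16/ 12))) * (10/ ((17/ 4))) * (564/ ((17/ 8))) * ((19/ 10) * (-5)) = -642960/ 119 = -5403.03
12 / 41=0.29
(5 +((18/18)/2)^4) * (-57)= -4617/16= -288.56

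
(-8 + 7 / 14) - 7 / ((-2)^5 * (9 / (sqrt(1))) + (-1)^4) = -613 / 82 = -7.48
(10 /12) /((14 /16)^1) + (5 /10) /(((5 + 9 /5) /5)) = 1885 /1428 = 1.32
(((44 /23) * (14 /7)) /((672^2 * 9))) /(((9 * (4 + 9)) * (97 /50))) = 275 /66305034432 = 0.00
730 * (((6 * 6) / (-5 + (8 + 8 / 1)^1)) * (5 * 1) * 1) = 131400 / 11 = 11945.45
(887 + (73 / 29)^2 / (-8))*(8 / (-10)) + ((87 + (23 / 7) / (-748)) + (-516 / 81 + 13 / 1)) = -365801375867 / 594469260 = -615.34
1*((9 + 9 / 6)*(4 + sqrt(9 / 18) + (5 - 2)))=21*sqrt(2) / 4 + 147 / 2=80.92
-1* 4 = -4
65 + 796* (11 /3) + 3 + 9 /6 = 2988.17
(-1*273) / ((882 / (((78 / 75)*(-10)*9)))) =28.97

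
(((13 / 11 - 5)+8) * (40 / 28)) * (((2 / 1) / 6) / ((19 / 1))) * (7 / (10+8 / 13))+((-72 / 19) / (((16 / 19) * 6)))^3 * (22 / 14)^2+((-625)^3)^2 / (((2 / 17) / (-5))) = -14942865371704101568237547 / 5898816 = -2533197402954101563.47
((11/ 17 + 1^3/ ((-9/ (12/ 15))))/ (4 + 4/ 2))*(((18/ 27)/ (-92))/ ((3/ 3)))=-0.00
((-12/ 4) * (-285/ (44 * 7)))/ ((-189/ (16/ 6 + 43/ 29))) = -34295/ 562716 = -0.06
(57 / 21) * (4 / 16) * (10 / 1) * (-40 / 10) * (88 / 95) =-25.14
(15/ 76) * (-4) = -15/ 19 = -0.79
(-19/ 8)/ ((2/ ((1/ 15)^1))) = -19/ 240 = -0.08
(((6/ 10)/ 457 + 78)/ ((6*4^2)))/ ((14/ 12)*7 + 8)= 178233/ 3546320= 0.05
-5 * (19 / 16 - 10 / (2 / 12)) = 4705 / 16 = 294.06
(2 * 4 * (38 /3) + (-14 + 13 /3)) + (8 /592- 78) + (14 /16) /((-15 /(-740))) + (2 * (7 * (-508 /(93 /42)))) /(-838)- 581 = -750186985 /1441779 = -520.32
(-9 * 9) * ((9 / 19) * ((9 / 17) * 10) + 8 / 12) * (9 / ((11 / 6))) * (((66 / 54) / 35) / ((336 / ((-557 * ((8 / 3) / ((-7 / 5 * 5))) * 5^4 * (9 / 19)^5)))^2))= -3905.29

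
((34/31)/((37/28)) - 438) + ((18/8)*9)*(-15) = -3399341/4588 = -740.92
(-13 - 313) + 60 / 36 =-973 / 3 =-324.33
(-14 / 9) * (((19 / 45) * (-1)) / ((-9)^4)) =266 / 2657205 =0.00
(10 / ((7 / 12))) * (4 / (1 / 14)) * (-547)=-525120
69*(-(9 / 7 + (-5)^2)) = -12696 / 7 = -1813.71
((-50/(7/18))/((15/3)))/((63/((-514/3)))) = 10280/147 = 69.93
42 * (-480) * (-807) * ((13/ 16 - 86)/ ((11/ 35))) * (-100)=4850739810000/ 11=440976346363.64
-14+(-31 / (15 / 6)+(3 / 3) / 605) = -15971 / 605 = -26.40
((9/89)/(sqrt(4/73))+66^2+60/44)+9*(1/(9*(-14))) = 9*sqrt(73)/178+671023/154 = 4357.72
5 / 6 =0.83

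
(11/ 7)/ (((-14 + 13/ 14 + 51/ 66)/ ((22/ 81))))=-2662/ 76707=-0.03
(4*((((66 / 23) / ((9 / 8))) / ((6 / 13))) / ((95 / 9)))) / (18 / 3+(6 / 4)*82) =4576 / 281865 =0.02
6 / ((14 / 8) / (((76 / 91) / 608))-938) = 1 / 56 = 0.02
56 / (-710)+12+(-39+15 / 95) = -181582 / 6745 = -26.92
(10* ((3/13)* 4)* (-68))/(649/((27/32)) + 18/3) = -0.81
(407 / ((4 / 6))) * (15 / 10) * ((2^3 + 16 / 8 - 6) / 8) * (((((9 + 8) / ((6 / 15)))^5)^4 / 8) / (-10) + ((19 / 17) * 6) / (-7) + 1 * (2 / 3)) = -33790326642293108364053548261587366033699669 / 15971909632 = -2115609681048632943082604000000000.00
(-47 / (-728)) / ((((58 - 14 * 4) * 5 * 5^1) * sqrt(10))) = 47 * sqrt(10) / 364000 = 0.00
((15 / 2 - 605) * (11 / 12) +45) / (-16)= 12065 / 384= 31.42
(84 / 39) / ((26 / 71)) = 994 / 169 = 5.88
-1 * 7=-7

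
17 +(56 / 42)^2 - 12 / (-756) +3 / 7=173 / 9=19.22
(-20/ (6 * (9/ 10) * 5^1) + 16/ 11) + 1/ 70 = 15137/ 20790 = 0.73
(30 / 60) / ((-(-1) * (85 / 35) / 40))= 140 / 17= 8.24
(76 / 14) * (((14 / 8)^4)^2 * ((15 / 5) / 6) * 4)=15647317 / 16384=955.04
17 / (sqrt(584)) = 17*sqrt(146) / 292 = 0.70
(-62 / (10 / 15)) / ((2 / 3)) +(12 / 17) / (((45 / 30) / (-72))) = -5895 / 34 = -173.38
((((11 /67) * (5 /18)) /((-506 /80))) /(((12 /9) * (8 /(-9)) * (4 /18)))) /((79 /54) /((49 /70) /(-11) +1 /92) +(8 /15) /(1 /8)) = -24330375 /20848078048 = -0.00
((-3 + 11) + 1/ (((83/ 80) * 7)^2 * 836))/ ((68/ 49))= 141100898/ 24476617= 5.76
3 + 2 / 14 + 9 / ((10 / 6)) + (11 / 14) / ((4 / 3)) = 2557 / 280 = 9.13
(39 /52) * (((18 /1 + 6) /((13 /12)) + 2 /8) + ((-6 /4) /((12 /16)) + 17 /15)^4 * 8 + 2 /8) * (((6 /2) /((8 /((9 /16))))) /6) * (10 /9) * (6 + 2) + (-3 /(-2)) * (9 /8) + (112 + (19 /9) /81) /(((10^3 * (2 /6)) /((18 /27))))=1255340423 /151632000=8.28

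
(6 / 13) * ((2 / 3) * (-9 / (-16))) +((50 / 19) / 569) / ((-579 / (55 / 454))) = 12788227967 / 73887952476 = 0.17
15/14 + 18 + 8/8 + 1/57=16031/798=20.09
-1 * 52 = -52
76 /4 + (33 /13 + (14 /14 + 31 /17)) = 5384 /221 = 24.36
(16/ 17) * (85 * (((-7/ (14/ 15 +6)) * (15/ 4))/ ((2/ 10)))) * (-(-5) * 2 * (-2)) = 30288.46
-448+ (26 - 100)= -522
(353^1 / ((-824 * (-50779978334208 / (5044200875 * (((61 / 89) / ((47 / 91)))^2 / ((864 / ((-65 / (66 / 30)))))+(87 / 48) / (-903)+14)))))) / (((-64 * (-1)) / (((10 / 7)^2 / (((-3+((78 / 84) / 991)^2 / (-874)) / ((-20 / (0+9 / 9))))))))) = 9520282117055912304902105086104078125 / 75505120931050016363073123435808070565888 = 0.00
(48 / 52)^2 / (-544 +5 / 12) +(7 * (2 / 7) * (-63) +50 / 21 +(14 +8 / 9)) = -7551459814 / 69450381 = -108.73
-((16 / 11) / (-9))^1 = 16 / 99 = 0.16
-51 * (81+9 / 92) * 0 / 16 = 0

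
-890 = -890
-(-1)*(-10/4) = -5/2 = -2.50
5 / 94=0.05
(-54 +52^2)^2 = 7022500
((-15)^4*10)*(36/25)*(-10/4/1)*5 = -9112500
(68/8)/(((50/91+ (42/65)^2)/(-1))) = -502775/57196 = -8.79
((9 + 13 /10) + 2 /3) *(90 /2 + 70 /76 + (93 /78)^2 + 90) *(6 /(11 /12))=1741096623 /176605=9858.71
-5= -5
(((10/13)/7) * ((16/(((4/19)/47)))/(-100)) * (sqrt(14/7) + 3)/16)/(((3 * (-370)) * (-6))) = -893/8080800-893 * sqrt(2)/24242400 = -0.00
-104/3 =-34.67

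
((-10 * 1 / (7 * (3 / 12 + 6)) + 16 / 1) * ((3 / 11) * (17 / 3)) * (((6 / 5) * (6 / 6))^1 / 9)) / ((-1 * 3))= -6256 / 5775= -1.08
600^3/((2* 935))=21600000/187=115508.02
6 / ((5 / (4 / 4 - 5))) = -24 / 5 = -4.80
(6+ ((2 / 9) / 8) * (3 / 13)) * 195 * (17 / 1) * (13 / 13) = 79645 / 4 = 19911.25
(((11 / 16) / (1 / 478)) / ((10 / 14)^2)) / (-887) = -128821 / 177400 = -0.73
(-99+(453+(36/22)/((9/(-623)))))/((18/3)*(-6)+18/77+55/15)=-55608/7415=-7.50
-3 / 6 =-1 / 2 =-0.50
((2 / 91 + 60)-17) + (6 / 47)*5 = 43.66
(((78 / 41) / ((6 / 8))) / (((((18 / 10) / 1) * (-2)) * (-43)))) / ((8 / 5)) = 325 / 31734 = 0.01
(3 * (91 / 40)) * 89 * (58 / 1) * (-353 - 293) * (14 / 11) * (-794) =1264945214442 / 55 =22999003898.95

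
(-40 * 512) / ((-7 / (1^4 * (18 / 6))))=61440 / 7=8777.14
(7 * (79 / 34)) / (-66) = -553 / 2244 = -0.25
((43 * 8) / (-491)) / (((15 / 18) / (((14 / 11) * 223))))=-6443808 / 27005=-238.62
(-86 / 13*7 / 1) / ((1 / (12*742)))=-412323.69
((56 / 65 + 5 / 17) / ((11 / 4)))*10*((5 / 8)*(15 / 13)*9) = 861975 / 31603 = 27.28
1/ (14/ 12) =6/ 7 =0.86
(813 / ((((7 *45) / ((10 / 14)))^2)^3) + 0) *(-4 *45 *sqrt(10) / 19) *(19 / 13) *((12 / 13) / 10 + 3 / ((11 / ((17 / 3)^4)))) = -5886821348 *sqrt(10) / 13674483343667765619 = -0.00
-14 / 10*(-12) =84 / 5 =16.80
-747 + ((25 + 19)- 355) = -1058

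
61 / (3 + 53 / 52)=3172 / 209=15.18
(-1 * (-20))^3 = 8000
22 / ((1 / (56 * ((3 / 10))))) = 369.60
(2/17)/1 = 2/17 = 0.12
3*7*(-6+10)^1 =84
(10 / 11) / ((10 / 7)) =7 / 11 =0.64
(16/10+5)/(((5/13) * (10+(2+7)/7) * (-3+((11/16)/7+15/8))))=-336336/227125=-1.48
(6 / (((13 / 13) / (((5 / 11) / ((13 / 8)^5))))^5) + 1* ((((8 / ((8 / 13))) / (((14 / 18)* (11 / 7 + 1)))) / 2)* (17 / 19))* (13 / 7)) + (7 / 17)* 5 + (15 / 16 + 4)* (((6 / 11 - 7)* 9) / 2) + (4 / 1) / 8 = -11137444225205741824141043616467762511881 / 82223843574945848866616082061129360736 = -135.45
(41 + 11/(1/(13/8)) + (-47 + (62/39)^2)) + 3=17.40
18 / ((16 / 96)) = 108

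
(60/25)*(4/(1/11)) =528/5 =105.60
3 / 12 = 1 / 4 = 0.25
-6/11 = -0.55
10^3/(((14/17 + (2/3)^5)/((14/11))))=28917000/21703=1332.40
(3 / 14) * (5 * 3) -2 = 1.21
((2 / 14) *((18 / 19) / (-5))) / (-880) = 9 / 292600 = 0.00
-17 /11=-1.55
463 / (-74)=-463 / 74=-6.26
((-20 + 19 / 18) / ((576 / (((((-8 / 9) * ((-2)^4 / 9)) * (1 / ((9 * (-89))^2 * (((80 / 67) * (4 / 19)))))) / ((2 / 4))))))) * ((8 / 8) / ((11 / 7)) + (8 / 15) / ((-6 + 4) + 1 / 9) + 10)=127347101 / 19083266863200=0.00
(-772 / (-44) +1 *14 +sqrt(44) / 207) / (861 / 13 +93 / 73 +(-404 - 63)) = -329303 / 4170331 - 1898 *sqrt(11) / 78478047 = -0.08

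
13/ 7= 1.86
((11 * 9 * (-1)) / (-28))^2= 9801 / 784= 12.50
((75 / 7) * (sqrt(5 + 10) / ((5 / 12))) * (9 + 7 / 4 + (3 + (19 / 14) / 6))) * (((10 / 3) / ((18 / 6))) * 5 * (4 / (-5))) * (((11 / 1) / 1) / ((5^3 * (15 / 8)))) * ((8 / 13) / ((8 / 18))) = -1652992 * sqrt(15) / 15925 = -402.01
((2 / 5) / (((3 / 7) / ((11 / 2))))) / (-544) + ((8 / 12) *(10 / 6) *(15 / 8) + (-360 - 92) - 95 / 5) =-1275479 / 2720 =-468.93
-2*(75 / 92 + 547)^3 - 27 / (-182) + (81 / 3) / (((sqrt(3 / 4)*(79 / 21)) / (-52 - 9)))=-11649496368822965 / 35430304 - 23058*sqrt(3) / 79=-328800855.91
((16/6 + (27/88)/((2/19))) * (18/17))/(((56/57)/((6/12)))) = 71991/23936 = 3.01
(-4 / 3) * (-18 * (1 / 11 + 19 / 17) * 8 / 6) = 7232 / 187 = 38.67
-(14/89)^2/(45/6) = -392/118815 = -0.00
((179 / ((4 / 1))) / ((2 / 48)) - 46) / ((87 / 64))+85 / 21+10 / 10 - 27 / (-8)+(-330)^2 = 534286187 / 4872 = 109664.65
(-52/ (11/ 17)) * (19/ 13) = -1292/ 11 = -117.45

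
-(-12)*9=108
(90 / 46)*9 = 405 / 23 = 17.61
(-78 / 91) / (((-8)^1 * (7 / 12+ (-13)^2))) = 9 / 14245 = 0.00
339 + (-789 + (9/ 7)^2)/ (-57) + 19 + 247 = 618.81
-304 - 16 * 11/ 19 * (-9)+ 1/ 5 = -220.43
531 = 531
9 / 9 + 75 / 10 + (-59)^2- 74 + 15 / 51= 116137 / 34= 3415.79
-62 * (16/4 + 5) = -558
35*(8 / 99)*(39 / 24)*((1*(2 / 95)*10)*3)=1820 / 627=2.90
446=446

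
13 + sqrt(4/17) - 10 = 2 * sqrt(17)/17 + 3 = 3.49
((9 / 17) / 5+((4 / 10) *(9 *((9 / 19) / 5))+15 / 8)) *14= 1049979 / 32300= 32.51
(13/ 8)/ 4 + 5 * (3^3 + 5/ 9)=39797/ 288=138.18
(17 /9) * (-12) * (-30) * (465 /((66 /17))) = 895900 /11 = 81445.45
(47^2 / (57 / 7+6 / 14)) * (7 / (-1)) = -108241 / 60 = -1804.02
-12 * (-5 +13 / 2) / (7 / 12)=-216 / 7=-30.86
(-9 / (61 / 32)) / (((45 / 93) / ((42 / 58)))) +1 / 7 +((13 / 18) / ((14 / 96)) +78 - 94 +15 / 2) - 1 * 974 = -365720927 / 371490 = -984.47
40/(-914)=-20/457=-0.04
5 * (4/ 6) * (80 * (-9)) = -2400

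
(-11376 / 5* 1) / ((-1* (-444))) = -948 / 185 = -5.12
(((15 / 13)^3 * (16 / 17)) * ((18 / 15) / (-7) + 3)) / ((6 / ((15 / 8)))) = 334125 / 261443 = 1.28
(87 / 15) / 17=29 / 85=0.34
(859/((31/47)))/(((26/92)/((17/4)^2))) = 268359331/3224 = 83238.01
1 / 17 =0.06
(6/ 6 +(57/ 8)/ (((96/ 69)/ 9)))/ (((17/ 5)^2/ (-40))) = -1506875/ 9248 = -162.94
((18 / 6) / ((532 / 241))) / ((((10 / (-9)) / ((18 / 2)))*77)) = -58563 / 409640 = -0.14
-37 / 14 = -2.64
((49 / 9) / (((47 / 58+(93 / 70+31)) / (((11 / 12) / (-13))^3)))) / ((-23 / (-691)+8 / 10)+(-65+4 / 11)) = 2515827816425 / 2786782145508301824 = 0.00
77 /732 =0.11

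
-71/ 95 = -0.75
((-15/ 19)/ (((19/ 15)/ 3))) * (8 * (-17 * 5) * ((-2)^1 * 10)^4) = 73440000000/ 361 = 203434903.05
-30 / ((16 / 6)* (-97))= 45 / 388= 0.12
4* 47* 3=564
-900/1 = -900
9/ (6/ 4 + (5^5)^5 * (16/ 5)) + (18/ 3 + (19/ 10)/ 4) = 494003295898437501497/ 76293945312500000120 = 6.48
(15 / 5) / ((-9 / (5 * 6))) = -10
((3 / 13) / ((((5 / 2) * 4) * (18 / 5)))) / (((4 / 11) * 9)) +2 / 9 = 1259 / 5616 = 0.22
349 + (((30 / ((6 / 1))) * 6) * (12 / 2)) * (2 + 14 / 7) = 1069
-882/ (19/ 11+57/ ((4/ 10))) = -19404/ 3173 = -6.12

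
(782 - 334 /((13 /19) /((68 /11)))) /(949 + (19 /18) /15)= -86319540 /36643607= -2.36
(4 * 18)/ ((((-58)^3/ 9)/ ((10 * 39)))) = -1.30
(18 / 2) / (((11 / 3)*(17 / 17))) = 27 / 11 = 2.45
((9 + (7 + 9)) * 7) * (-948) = -165900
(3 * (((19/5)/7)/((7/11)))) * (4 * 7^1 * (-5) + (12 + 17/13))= -1032669/3185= -324.23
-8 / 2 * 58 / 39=-232 / 39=-5.95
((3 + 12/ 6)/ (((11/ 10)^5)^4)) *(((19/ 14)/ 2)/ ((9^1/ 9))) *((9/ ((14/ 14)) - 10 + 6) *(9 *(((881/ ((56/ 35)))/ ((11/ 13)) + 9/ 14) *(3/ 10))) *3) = 4824416320312500000000000000/ 362612247268649844959339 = 13304.61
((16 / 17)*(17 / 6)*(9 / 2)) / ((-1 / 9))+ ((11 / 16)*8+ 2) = -201 / 2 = -100.50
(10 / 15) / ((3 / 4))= 8 / 9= 0.89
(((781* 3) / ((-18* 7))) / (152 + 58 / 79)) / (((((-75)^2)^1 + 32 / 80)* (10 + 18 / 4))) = -28045 / 18789332058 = -0.00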